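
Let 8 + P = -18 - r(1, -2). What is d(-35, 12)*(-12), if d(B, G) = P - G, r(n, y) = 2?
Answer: 480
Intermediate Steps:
P = -28 (P = -8 + (-18 - 1*2) = -8 + (-18 - 2) = -8 - 20 = -28)
d(B, G) = -28 - G
d(-35, 12)*(-12) = (-28 - 1*12)*(-12) = (-28 - 12)*(-12) = -40*(-12) = 480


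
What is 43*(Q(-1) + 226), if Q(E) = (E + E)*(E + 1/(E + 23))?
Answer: 107801/11 ≈ 9800.1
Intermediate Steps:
Q(E) = 2*E*(E + 1/(23 + E)) (Q(E) = (2*E)*(E + 1/(23 + E)) = 2*E*(E + 1/(23 + E)))
43*(Q(-1) + 226) = 43*(2*(-1)*(1 + (-1)**2 + 23*(-1))/(23 - 1) + 226) = 43*(2*(-1)*(1 + 1 - 23)/22 + 226) = 43*(2*(-1)*(1/22)*(-21) + 226) = 43*(21/11 + 226) = 43*(2507/11) = 107801/11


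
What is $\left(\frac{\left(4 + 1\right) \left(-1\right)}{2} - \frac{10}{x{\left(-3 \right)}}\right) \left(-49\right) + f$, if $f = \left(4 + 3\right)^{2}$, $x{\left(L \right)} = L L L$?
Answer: $\frac{8281}{54} \approx 153.35$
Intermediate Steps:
$x{\left(L \right)} = L^{3}$ ($x{\left(L \right)} = L^{2} L = L^{3}$)
$f = 49$ ($f = 7^{2} = 49$)
$\left(\frac{\left(4 + 1\right) \left(-1\right)}{2} - \frac{10}{x{\left(-3 \right)}}\right) \left(-49\right) + f = \left(\frac{\left(4 + 1\right) \left(-1\right)}{2} - \frac{10}{\left(-3\right)^{3}}\right) \left(-49\right) + 49 = \left(5 \left(-1\right) \frac{1}{2} - \frac{10}{-27}\right) \left(-49\right) + 49 = \left(\left(-5\right) \frac{1}{2} - - \frac{10}{27}\right) \left(-49\right) + 49 = \left(- \frac{5}{2} + \frac{10}{27}\right) \left(-49\right) + 49 = \left(- \frac{115}{54}\right) \left(-49\right) + 49 = \frac{5635}{54} + 49 = \frac{8281}{54}$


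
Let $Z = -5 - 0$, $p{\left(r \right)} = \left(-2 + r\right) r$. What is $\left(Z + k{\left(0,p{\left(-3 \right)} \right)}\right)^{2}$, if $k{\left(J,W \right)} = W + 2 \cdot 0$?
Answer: $100$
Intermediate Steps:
$p{\left(r \right)} = r \left(-2 + r\right)$
$Z = -5$ ($Z = -5 + 0 = -5$)
$k{\left(J,W \right)} = W$ ($k{\left(J,W \right)} = W + 0 = W$)
$\left(Z + k{\left(0,p{\left(-3 \right)} \right)}\right)^{2} = \left(-5 - 3 \left(-2 - 3\right)\right)^{2} = \left(-5 - -15\right)^{2} = \left(-5 + 15\right)^{2} = 10^{2} = 100$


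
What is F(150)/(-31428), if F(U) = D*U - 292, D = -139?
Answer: 10571/15714 ≈ 0.67271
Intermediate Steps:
F(U) = -292 - 139*U (F(U) = -139*U - 292 = -292 - 139*U)
F(150)/(-31428) = (-292 - 139*150)/(-31428) = (-292 - 20850)*(-1/31428) = -21142*(-1/31428) = 10571/15714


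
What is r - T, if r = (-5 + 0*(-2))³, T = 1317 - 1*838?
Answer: -604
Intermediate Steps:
T = 479 (T = 1317 - 838 = 479)
r = -125 (r = (-5 + 0)³ = (-5)³ = -125)
r - T = -125 - 1*479 = -125 - 479 = -604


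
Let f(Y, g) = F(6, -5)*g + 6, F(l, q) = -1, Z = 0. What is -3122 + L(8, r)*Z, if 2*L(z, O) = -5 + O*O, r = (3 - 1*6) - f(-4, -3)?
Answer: -3122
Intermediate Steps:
f(Y, g) = 6 - g (f(Y, g) = -g + 6 = 6 - g)
r = -12 (r = (3 - 1*6) - (6 - 1*(-3)) = (3 - 6) - (6 + 3) = -3 - 1*9 = -3 - 9 = -12)
L(z, O) = -5/2 + O²/2 (L(z, O) = (-5 + O*O)/2 = (-5 + O²)/2 = -5/2 + O²/2)
-3122 + L(8, r)*Z = -3122 + (-5/2 + (½)*(-12)²)*0 = -3122 + (-5/2 + (½)*144)*0 = -3122 + (-5/2 + 72)*0 = -3122 + (139/2)*0 = -3122 + 0 = -3122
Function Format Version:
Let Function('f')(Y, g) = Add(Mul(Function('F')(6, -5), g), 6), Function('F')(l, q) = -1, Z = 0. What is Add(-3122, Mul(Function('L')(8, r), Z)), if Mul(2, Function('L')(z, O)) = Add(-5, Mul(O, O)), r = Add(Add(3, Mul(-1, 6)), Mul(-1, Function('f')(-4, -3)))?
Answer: -3122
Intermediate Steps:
Function('f')(Y, g) = Add(6, Mul(-1, g)) (Function('f')(Y, g) = Add(Mul(-1, g), 6) = Add(6, Mul(-1, g)))
r = -12 (r = Add(Add(3, Mul(-1, 6)), Mul(-1, Add(6, Mul(-1, -3)))) = Add(Add(3, -6), Mul(-1, Add(6, 3))) = Add(-3, Mul(-1, 9)) = Add(-3, -9) = -12)
Function('L')(z, O) = Add(Rational(-5, 2), Mul(Rational(1, 2), Pow(O, 2))) (Function('L')(z, O) = Mul(Rational(1, 2), Add(-5, Mul(O, O))) = Mul(Rational(1, 2), Add(-5, Pow(O, 2))) = Add(Rational(-5, 2), Mul(Rational(1, 2), Pow(O, 2))))
Add(-3122, Mul(Function('L')(8, r), Z)) = Add(-3122, Mul(Add(Rational(-5, 2), Mul(Rational(1, 2), Pow(-12, 2))), 0)) = Add(-3122, Mul(Add(Rational(-5, 2), Mul(Rational(1, 2), 144)), 0)) = Add(-3122, Mul(Add(Rational(-5, 2), 72), 0)) = Add(-3122, Mul(Rational(139, 2), 0)) = Add(-3122, 0) = -3122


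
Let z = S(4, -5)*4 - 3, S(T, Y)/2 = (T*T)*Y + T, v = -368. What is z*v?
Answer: 224848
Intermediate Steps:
S(T, Y) = 2*T + 2*Y*T**2 (S(T, Y) = 2*((T*T)*Y + T) = 2*(T**2*Y + T) = 2*(Y*T**2 + T) = 2*(T + Y*T**2) = 2*T + 2*Y*T**2)
z = -611 (z = (2*4*(1 + 4*(-5)))*4 - 3 = (2*4*(1 - 20))*4 - 3 = (2*4*(-19))*4 - 3 = -152*4 - 3 = -608 - 3 = -611)
z*v = -611*(-368) = 224848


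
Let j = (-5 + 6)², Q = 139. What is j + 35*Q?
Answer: 4866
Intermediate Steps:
j = 1 (j = 1² = 1)
j + 35*Q = 1 + 35*139 = 1 + 4865 = 4866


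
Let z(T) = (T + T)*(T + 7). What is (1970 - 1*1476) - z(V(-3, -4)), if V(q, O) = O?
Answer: 518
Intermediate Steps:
z(T) = 2*T*(7 + T) (z(T) = (2*T)*(7 + T) = 2*T*(7 + T))
(1970 - 1*1476) - z(V(-3, -4)) = (1970 - 1*1476) - 2*(-4)*(7 - 4) = (1970 - 1476) - 2*(-4)*3 = 494 - 1*(-24) = 494 + 24 = 518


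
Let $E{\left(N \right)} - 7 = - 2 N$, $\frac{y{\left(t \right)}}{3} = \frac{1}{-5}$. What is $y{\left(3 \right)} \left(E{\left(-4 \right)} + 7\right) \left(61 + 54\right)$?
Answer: $-1518$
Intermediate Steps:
$y{\left(t \right)} = - \frac{3}{5}$ ($y{\left(t \right)} = \frac{3}{-5} = 3 \left(- \frac{1}{5}\right) = - \frac{3}{5}$)
$E{\left(N \right)} = 7 - 2 N$
$y{\left(3 \right)} \left(E{\left(-4 \right)} + 7\right) \left(61 + 54\right) = - \frac{3 \left(\left(7 - -8\right) + 7\right)}{5} \left(61 + 54\right) = - \frac{3 \left(\left(7 + 8\right) + 7\right)}{5} \cdot 115 = - \frac{3 \left(15 + 7\right)}{5} \cdot 115 = \left(- \frac{3}{5}\right) 22 \cdot 115 = \left(- \frac{66}{5}\right) 115 = -1518$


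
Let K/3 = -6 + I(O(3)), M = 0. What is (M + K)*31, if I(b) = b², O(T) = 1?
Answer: -465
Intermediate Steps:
K = -15 (K = 3*(-6 + 1²) = 3*(-6 + 1) = 3*(-5) = -15)
(M + K)*31 = (0 - 15)*31 = -15*31 = -465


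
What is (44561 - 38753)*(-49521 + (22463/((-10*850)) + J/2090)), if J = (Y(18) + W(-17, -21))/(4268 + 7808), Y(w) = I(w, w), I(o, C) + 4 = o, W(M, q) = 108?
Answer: -35060236206487536/121892125 ≈ -2.8763e+8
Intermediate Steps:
I(o, C) = -4 + o
Y(w) = -4 + w
J = 61/6038 (J = ((-4 + 18) + 108)/(4268 + 7808) = (14 + 108)/12076 = 122*(1/12076) = 61/6038 ≈ 0.010103)
(44561 - 38753)*(-49521 + (22463/((-10*850)) + J/2090)) = (44561 - 38753)*(-49521 + (22463/((-10*850)) + (61/6038)/2090)) = 5808*(-49521 + (22463/(-8500) + (61/6038)*(1/2090))) = 5808*(-49521 + (22463*(-1/8500) + 61/12619420)) = 5808*(-49521 + (-22463/8500 + 61/12619420)) = 5808*(-49521 - 3543368912/1340813375) = 5808*(-66401962512287/1340813375) = -35060236206487536/121892125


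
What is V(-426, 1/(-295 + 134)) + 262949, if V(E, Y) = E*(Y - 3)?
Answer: 42540973/161 ≈ 2.6423e+5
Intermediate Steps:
V(E, Y) = E*(-3 + Y)
V(-426, 1/(-295 + 134)) + 262949 = -426*(-3 + 1/(-295 + 134)) + 262949 = -426*(-3 + 1/(-161)) + 262949 = -426*(-3 - 1/161) + 262949 = -426*(-484/161) + 262949 = 206184/161 + 262949 = 42540973/161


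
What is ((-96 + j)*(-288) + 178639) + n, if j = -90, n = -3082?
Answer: 229125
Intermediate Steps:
((-96 + j)*(-288) + 178639) + n = ((-96 - 90)*(-288) + 178639) - 3082 = (-186*(-288) + 178639) - 3082 = (53568 + 178639) - 3082 = 232207 - 3082 = 229125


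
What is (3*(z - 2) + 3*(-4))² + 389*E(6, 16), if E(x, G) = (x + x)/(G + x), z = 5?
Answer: 2433/11 ≈ 221.18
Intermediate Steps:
E(x, G) = 2*x/(G + x) (E(x, G) = (2*x)/(G + x) = 2*x/(G + x))
(3*(z - 2) + 3*(-4))² + 389*E(6, 16) = (3*(5 - 2) + 3*(-4))² + 389*(2*6/(16 + 6)) = (3*3 - 12)² + 389*(2*6/22) = (9 - 12)² + 389*(2*6*(1/22)) = (-3)² + 389*(6/11) = 9 + 2334/11 = 2433/11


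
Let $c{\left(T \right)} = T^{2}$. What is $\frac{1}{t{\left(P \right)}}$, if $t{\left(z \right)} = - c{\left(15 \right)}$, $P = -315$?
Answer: $- \frac{1}{225} \approx -0.0044444$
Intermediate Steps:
$t{\left(z \right)} = -225$ ($t{\left(z \right)} = - 15^{2} = \left(-1\right) 225 = -225$)
$\frac{1}{t{\left(P \right)}} = \frac{1}{-225} = - \frac{1}{225}$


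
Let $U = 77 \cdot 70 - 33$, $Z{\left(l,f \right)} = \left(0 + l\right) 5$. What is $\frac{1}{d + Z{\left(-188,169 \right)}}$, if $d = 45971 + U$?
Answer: $\frac{1}{50388} \approx 1.9846 \cdot 10^{-5}$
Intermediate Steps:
$Z{\left(l,f \right)} = 5 l$ ($Z{\left(l,f \right)} = l 5 = 5 l$)
$U = 5357$ ($U = 5390 - 33 = 5357$)
$d = 51328$ ($d = 45971 + 5357 = 51328$)
$\frac{1}{d + Z{\left(-188,169 \right)}} = \frac{1}{51328 + 5 \left(-188\right)} = \frac{1}{51328 - 940} = \frac{1}{50388}$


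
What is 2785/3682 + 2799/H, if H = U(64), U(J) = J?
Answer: 5242079/117824 ≈ 44.491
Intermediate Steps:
H = 64
2785/3682 + 2799/H = 2785/3682 + 2799/64 = 5242079/117824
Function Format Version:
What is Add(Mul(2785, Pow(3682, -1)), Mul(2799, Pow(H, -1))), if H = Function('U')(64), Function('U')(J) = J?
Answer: Rational(5242079, 117824) ≈ 44.491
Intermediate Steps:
H = 64
Add(Mul(2785, Pow(3682, -1)), Mul(2799, Pow(H, -1))) = Add(Mul(2785, Pow(3682, -1)), Mul(2799, Pow(64, -1))) = Add(Mul(2785, Rational(1, 3682)), Mul(2799, Rational(1, 64))) = Add(Rational(2785, 3682), Rational(2799, 64)) = Rational(5242079, 117824)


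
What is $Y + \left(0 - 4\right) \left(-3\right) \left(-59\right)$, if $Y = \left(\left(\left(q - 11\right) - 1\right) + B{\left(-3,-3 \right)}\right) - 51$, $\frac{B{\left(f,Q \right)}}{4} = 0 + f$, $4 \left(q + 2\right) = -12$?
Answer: $-788$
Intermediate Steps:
$q = -5$ ($q = -2 + \frac{1}{4} \left(-12\right) = -2 - 3 = -5$)
$B{\left(f,Q \right)} = 4 f$ ($B{\left(f,Q \right)} = 4 \left(0 + f\right) = 4 f$)
$Y = -80$ ($Y = \left(\left(\left(-5 - 11\right) - 1\right) + 4 \left(-3\right)\right) - 51 = \left(\left(-16 - 1\right) - 12\right) - 51 = \left(-17 - 12\right) - 51 = -29 - 51 = -80$)
$Y + \left(0 - 4\right) \left(-3\right) \left(-59\right) = -80 + \left(0 - 4\right) \left(-3\right) \left(-59\right) = -80 + \left(-4\right) \left(-3\right) \left(-59\right) = -80 + 12 \left(-59\right) = -80 - 708 = -788$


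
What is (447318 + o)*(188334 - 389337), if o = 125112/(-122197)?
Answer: -10986983281711602/122197 ≈ -8.9912e+10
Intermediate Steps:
o = -125112/122197 (o = 125112*(-1/122197) = -125112/122197 ≈ -1.0239)
(447318 + o)*(188334 - 389337) = (447318 - 125112/122197)*(188334 - 389337) = (54660792534/122197)*(-201003) = -10986983281711602/122197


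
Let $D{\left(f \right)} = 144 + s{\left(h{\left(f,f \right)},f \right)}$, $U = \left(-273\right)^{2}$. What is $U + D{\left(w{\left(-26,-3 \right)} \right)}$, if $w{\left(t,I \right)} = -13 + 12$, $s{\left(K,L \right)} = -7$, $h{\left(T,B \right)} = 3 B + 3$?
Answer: $74666$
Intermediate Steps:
$h{\left(T,B \right)} = 3 + 3 B$
$U = 74529$
$w{\left(t,I \right)} = -1$
$D{\left(f \right)} = 137$ ($D{\left(f \right)} = 144 - 7 = 137$)
$U + D{\left(w{\left(-26,-3 \right)} \right)} = 74529 + 137 = 74666$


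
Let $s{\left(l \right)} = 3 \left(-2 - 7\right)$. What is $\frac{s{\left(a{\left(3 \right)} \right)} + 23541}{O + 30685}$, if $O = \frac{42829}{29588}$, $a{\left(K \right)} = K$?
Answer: $\frac{231910744}{302650203} \approx 0.76627$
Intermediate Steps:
$O = \frac{42829}{29588}$ ($O = 42829 \cdot \frac{1}{29588} = \frac{42829}{29588} \approx 1.4475$)
$s{\left(l \right)} = -27$ ($s{\left(l \right)} = 3 \left(-9\right) = -27$)
$\frac{s{\left(a{\left(3 \right)} \right)} + 23541}{O + 30685} = \frac{-27 + 23541}{\frac{42829}{29588} + 30685} = \frac{23514}{\frac{907950609}{29588}} = 23514 \cdot \frac{29588}{907950609} = \frac{231910744}{302650203}$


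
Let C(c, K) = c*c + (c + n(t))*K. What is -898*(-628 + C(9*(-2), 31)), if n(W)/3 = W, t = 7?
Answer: 189478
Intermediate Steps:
n(W) = 3*W
C(c, K) = c² + K*(21 + c) (C(c, K) = c*c + (c + 3*7)*K = c² + (c + 21)*K = c² + (21 + c)*K = c² + K*(21 + c))
-898*(-628 + C(9*(-2), 31)) = -898*(-628 + ((9*(-2))² + 21*31 + 31*(9*(-2)))) = -898*(-628 + ((-18)² + 651 + 31*(-18))) = -898*(-628 + (324 + 651 - 558)) = -898*(-628 + 417) = -898*(-211) = 189478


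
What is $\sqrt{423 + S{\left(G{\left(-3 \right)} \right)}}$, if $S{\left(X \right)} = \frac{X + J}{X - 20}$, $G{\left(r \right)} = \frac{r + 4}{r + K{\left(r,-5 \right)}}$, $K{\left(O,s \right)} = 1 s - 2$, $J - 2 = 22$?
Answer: $\frac{4 \sqrt{1065099}}{201} \approx 20.538$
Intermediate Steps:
$J = 24$ ($J = 2 + 22 = 24$)
$K{\left(O,s \right)} = -2 + s$ ($K{\left(O,s \right)} = s - 2 = -2 + s$)
$G{\left(r \right)} = \frac{4 + r}{-7 + r}$ ($G{\left(r \right)} = \frac{r + 4}{r - 7} = \frac{4 + r}{r - 7} = \frac{4 + r}{-7 + r}$)
$S{\left(X \right)} = \frac{24 + X}{-20 + X}$ ($S{\left(X \right)} = \frac{X + 24}{X - 20} = \frac{24 + X}{-20 + X}$)
$\sqrt{423 + S{\left(G{\left(-3 \right)} \right)}} = \sqrt{423 + \frac{24 + \frac{4 - 3}{-7 - 3}}{-20 + \frac{4 - 3}{-7 - 3}}} = \sqrt{423 + \frac{24 + \frac{1}{-10} \cdot 1}{-20 + \frac{1}{-10} \cdot 1}} = \sqrt{423 + \frac{24 - \frac{1}{10}}{-20 - \frac{1}{10}}} = \sqrt{423 + \frac{1}{- \frac{201}{10}} \cdot \frac{239}{10}} = \sqrt{423 - \frac{239}{201}} = \sqrt{\frac{84784}{201}} = \frac{4 \sqrt{1065099}}{201}$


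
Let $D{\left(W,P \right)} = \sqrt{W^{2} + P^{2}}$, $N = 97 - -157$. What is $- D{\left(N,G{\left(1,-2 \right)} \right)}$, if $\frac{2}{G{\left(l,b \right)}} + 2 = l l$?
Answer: $- 2 \sqrt{16130} \approx -254.01$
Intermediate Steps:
$G{\left(l,b \right)} = \frac{2}{-2 + l^{2}}$ ($G{\left(l,b \right)} = \frac{2}{-2 + l l} = \frac{2}{-2 + l^{2}}$)
$N = 254$ ($N = 97 + 157 = 254$)
$D{\left(W,P \right)} = \sqrt{P^{2} + W^{2}}$
$- D{\left(N,G{\left(1,-2 \right)} \right)} = - \sqrt{\left(\frac{2}{-2 + 1^{2}}\right)^{2} + 254^{2}} = - \sqrt{\left(\frac{2}{-2 + 1}\right)^{2} + 64516} = - \sqrt{\left(\frac{2}{-1}\right)^{2} + 64516} = - \sqrt{\left(2 \left(-1\right)\right)^{2} + 64516} = - \sqrt{\left(-2\right)^{2} + 64516} = - \sqrt{4 + 64516} = - \sqrt{64520} = - 2 \sqrt{16130}$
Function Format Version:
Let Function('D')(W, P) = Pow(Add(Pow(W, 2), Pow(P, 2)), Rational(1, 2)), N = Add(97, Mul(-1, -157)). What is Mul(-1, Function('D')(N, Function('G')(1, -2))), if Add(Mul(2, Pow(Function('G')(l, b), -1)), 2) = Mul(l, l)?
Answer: Mul(-2, Pow(16130, Rational(1, 2))) ≈ -254.01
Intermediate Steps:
Function('G')(l, b) = Mul(2, Pow(Add(-2, Pow(l, 2)), -1)) (Function('G')(l, b) = Mul(2, Pow(Add(-2, Mul(l, l)), -1)) = Mul(2, Pow(Add(-2, Pow(l, 2)), -1)))
N = 254 (N = Add(97, 157) = 254)
Function('D')(W, P) = Pow(Add(Pow(P, 2), Pow(W, 2)), Rational(1, 2))
Mul(-1, Function('D')(N, Function('G')(1, -2))) = Mul(-1, Pow(Add(Pow(Mul(2, Pow(Add(-2, Pow(1, 2)), -1)), 2), Pow(254, 2)), Rational(1, 2))) = Mul(-1, Pow(Add(Pow(Mul(2, Pow(Add(-2, 1), -1)), 2), 64516), Rational(1, 2))) = Mul(-1, Pow(Add(Pow(Mul(2, Pow(-1, -1)), 2), 64516), Rational(1, 2))) = Mul(-1, Pow(Add(Pow(Mul(2, -1), 2), 64516), Rational(1, 2))) = Mul(-1, Pow(Add(Pow(-2, 2), 64516), Rational(1, 2))) = Mul(-1, Pow(Add(4, 64516), Rational(1, 2))) = Mul(-1, Pow(64520, Rational(1, 2))) = Mul(-1, Mul(2, Pow(16130, Rational(1, 2)))) = Mul(-2, Pow(16130, Rational(1, 2)))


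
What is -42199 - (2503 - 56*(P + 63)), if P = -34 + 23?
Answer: -41790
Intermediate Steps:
P = -11
-42199 - (2503 - 56*(P + 63)) = -42199 - (2503 - 56*(-11 + 63)) = -42199 - (2503 - 56*52) = -42199 - (2503 - 2912) = -42199 - 1*(-409) = -42199 + 409 = -41790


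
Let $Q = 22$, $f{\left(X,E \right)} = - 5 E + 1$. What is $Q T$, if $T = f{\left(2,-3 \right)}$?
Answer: $352$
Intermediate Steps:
$f{\left(X,E \right)} = 1 - 5 E$
$T = 16$ ($T = 1 - -15 = 1 + 15 = 16$)
$Q T = 22 \cdot 16 = 352$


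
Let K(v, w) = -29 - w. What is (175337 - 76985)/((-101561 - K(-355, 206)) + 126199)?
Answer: 32784/8291 ≈ 3.9542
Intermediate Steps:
(175337 - 76985)/((-101561 - K(-355, 206)) + 126199) = (175337 - 76985)/((-101561 - (-29 - 1*206)) + 126199) = 98352/((-101561 - (-29 - 206)) + 126199) = 98352/((-101561 - 1*(-235)) + 126199) = 98352/((-101561 + 235) + 126199) = 98352/(-101326 + 126199) = 98352/24873 = 98352*(1/24873) = 32784/8291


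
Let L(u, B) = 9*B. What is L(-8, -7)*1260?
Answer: -79380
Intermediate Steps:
L(-8, -7)*1260 = (9*(-7))*1260 = -63*1260 = -79380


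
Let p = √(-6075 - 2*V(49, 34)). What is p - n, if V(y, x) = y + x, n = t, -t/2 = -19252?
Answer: -38504 + 79*I ≈ -38504.0 + 79.0*I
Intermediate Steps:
t = 38504 (t = -2*(-19252) = 38504)
n = 38504
V(y, x) = x + y
p = 79*I (p = √(-6075 - 2*(34 + 49)) = √(-6075 - 2*83) = √(-6075 - 166) = √(-6241) = 79*I ≈ 79.0*I)
p - n = 79*I - 1*38504 = 79*I - 38504 = -38504 + 79*I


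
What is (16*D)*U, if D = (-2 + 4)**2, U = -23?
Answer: -1472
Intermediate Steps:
D = 4 (D = 2**2 = 4)
(16*D)*U = (16*4)*(-23) = 64*(-23) = -1472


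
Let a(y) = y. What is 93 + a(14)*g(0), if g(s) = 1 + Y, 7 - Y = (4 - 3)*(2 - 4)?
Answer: 233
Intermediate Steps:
Y = 9 (Y = 7 - (4 - 3)*(2 - 4) = 7 - (-2) = 7 - 1*(-2) = 7 + 2 = 9)
g(s) = 10 (g(s) = 1 + 9 = 10)
93 + a(14)*g(0) = 93 + 14*10 = 93 + 140 = 233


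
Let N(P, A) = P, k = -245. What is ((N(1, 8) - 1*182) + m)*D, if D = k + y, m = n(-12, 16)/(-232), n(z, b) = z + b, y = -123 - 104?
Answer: 2477764/29 ≈ 85440.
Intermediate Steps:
y = -227
n(z, b) = b + z
m = -1/58 (m = (16 - 12)/(-232) = 4*(-1/232) = -1/58 ≈ -0.017241)
D = -472 (D = -245 - 227 = -472)
((N(1, 8) - 1*182) + m)*D = ((1 - 1*182) - 1/58)*(-472) = ((1 - 182) - 1/58)*(-472) = (-181 - 1/58)*(-472) = -10499/58*(-472) = 2477764/29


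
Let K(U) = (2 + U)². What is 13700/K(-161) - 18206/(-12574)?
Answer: 316264843/158941647 ≈ 1.9898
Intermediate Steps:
13700/K(-161) - 18206/(-12574) = 13700/((2 - 161)²) - 18206/(-12574) = 13700/((-159)²) - 18206*(-1/12574) = 13700/25281 + 9103/6287 = 316264843/158941647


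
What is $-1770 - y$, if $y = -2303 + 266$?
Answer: $267$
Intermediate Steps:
$y = -2037$
$-1770 - y = -1770 - -2037 = -1770 + 2037 = 267$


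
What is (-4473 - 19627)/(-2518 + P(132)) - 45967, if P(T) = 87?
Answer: -111721677/2431 ≈ -45957.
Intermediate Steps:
(-4473 - 19627)/(-2518 + P(132)) - 45967 = (-4473 - 19627)/(-2518 + 87) - 45967 = -24100/(-2431) - 45967 = -24100*(-1/2431) - 45967 = 24100/2431 - 45967 = -111721677/2431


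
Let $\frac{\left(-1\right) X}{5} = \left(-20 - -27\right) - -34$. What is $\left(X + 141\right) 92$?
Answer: $-5888$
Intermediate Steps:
$X = -205$ ($X = - 5 \left(\left(-20 - -27\right) - -34\right) = - 5 \left(\left(-20 + 27\right) + 34\right) = - 5 \left(7 + 34\right) = \left(-5\right) 41 = -205$)
$\left(X + 141\right) 92 = \left(-205 + 141\right) 92 = \left(-64\right) 92 = -5888$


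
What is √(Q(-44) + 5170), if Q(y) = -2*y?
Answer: √5258 ≈ 72.512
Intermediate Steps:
√(Q(-44) + 5170) = √(-2*(-44) + 5170) = √(88 + 5170) = √5258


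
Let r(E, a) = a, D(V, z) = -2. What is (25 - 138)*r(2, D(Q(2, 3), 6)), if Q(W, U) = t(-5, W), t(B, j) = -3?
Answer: 226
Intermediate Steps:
Q(W, U) = -3
(25 - 138)*r(2, D(Q(2, 3), 6)) = (25 - 138)*(-2) = -113*(-2) = 226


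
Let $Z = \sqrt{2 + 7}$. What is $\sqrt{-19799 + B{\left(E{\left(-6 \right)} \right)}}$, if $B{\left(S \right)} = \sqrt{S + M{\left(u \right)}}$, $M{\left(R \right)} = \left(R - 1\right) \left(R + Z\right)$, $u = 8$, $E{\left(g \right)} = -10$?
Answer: $\sqrt{-19799 + \sqrt{67}} \approx 140.68 i$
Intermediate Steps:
$Z = 3$ ($Z = \sqrt{9} = 3$)
$M{\left(R \right)} = \left(-1 + R\right) \left(3 + R\right)$ ($M{\left(R \right)} = \left(R - 1\right) \left(R + 3\right) = \left(-1 + R\right) \left(3 + R\right)$)
$B{\left(S \right)} = \sqrt{77 + S}$ ($B{\left(S \right)} = \sqrt{S + \left(-3 + 8^{2} + 2 \cdot 8\right)} = \sqrt{S + \left(-3 + 64 + 16\right)} = \sqrt{S + 77} = \sqrt{77 + S}$)
$\sqrt{-19799 + B{\left(E{\left(-6 \right)} \right)}} = \sqrt{-19799 + \sqrt{77 - 10}} = \sqrt{-19799 + \sqrt{67}}$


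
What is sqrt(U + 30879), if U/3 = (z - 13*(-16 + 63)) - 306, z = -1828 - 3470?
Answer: sqrt(12234) ≈ 110.61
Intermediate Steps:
z = -5298
U = -18645 (U = 3*((-5298 - 13*(-16 + 63)) - 306) = 3*((-5298 - 13*47) - 306) = 3*((-5298 - 611) - 306) = 3*(-5909 - 306) = 3*(-6215) = -18645)
sqrt(U + 30879) = sqrt(-18645 + 30879) = sqrt(12234)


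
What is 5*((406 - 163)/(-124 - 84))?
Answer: -1215/208 ≈ -5.8413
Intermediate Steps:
5*((406 - 163)/(-124 - 84)) = 5*(243/(-208)) = 5*(243*(-1/208)) = 5*(-243/208) = -1215/208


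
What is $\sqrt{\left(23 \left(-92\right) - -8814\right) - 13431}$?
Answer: $i \sqrt{6733} \approx 82.055 i$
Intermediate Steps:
$\sqrt{\left(23 \left(-92\right) - -8814\right) - 13431} = \sqrt{\left(-2116 + 8814\right) - 13431} = \sqrt{6698 - 13431} = \sqrt{-6733} = i \sqrt{6733}$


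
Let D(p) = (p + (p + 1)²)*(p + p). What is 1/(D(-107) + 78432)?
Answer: -1/2303174 ≈ -4.3418e-7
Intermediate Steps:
D(p) = 2*p*(p + (1 + p)²) (D(p) = (p + (1 + p)²)*(2*p) = 2*p*(p + (1 + p)²))
1/(D(-107) + 78432) = 1/(2*(-107)*(-107 + (1 - 107)²) + 78432) = 1/(2*(-107)*(-107 + (-106)²) + 78432) = 1/(2*(-107)*(-107 + 11236) + 78432) = 1/(2*(-107)*11129 + 78432) = 1/(-2381606 + 78432) = 1/(-2303174) = -1/2303174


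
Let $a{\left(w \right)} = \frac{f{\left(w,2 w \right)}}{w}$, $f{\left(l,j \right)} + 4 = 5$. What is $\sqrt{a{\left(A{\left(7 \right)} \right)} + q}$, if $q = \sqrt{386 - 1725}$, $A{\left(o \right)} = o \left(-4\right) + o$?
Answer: $\frac{\sqrt{-21 + 441 i \sqrt{1339}}}{21} \approx 4.2746 + 4.2802 i$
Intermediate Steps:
$f{\left(l,j \right)} = 1$ ($f{\left(l,j \right)} = -4 + 5 = 1$)
$A{\left(o \right)} = - 3 o$ ($A{\left(o \right)} = - 4 o + o = - 3 o$)
$a{\left(w \right)} = \frac{1}{w}$ ($a{\left(w \right)} = 1 \frac{1}{w} = \frac{1}{w}$)
$q = i \sqrt{1339}$ ($q = \sqrt{-1339} = i \sqrt{1339} \approx 36.592 i$)
$\sqrt{a{\left(A{\left(7 \right)} \right)} + q} = \sqrt{\frac{1}{\left(-3\right) 7} + i \sqrt{1339}} = \sqrt{\frac{1}{-21} + i \sqrt{1339}} = \sqrt{- \frac{1}{21} + i \sqrt{1339}}$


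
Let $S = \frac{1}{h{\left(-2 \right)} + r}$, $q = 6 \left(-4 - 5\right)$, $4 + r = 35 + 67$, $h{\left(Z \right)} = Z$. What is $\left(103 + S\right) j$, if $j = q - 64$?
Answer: $- \frac{583451}{48} \approx -12155.0$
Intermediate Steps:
$r = 98$ ($r = -4 + \left(35 + 67\right) = -4 + 102 = 98$)
$q = -54$ ($q = 6 \left(-9\right) = -54$)
$j = -118$ ($j = -54 - 64 = -118$)
$S = \frac{1}{96}$ ($S = \frac{1}{-2 + 98} = \frac{1}{96} \approx 0.010417$)
$\left(103 + S\right) j = \left(103 + \frac{1}{96}\right) \left(-118\right) = \frac{9889}{96} \left(-118\right) = - \frac{583451}{48}$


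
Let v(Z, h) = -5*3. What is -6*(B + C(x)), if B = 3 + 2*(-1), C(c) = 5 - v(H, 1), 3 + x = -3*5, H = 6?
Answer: -126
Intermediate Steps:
v(Z, h) = -15
x = -18 (x = -3 - 3*5 = -3 - 15 = -18)
C(c) = 20 (C(c) = 5 - 1*(-15) = 5 + 15 = 20)
B = 1 (B = 3 - 2 = 1)
-6*(B + C(x)) = -6*(1 + 20) = -6*21 = -126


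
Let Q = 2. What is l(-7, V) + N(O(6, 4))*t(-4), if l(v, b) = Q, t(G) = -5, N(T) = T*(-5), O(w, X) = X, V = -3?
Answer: 102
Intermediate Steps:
N(T) = -5*T
l(v, b) = 2
l(-7, V) + N(O(6, 4))*t(-4) = 2 - 5*4*(-5) = 2 - 20*(-5) = 2 + 100 = 102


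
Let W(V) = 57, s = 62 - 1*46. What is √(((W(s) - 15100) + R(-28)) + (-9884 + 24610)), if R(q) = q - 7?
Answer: 4*I*√22 ≈ 18.762*I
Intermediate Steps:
s = 16 (s = 62 - 46 = 16)
R(q) = -7 + q
√(((W(s) - 15100) + R(-28)) + (-9884 + 24610)) = √(((57 - 15100) + (-7 - 28)) + (-9884 + 24610)) = √((-15043 - 35) + 14726) = √(-15078 + 14726) = √(-352) = 4*I*√22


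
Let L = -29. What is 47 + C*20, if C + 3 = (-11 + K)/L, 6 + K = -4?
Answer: 43/29 ≈ 1.4828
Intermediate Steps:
K = -10 (K = -6 - 4 = -10)
C = -66/29 (C = -3 + (-11 - 10)/(-29) = -3 - 21*(-1/29) = -3 + 21/29 = -66/29 ≈ -2.2759)
47 + C*20 = 47 - 66/29*20 = 47 - 1320/29 = 43/29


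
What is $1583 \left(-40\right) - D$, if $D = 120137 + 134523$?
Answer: $-317980$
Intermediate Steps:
$D = 254660$
$1583 \left(-40\right) - D = 1583 \left(-40\right) - 254660 = -63320 - 254660 = -317980$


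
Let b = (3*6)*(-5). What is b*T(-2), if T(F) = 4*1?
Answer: -360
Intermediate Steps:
T(F) = 4
b = -90 (b = 18*(-5) = -90)
b*T(-2) = -90*4 = -360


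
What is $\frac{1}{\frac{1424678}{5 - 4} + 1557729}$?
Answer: $\frac{1}{2982407} \approx 3.353 \cdot 10^{-7}$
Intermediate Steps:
$\frac{1}{\frac{1424678}{5 - 4} + 1557729} = \frac{1}{\frac{1424678}{1} + 1557729} = \frac{1}{1424678 \cdot 1 + 1557729} = \frac{1}{1424678 + 1557729} = \frac{1}{2982407}$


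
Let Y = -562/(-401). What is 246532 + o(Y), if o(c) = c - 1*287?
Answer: 98744807/401 ≈ 2.4625e+5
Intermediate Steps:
Y = 562/401 (Y = -562*(-1/401) = 562/401 ≈ 1.4015)
o(c) = -287 + c (o(c) = c - 287 = -287 + c)
246532 + o(Y) = 246532 + (-287 + 562/401) = 246532 - 114525/401 = 98744807/401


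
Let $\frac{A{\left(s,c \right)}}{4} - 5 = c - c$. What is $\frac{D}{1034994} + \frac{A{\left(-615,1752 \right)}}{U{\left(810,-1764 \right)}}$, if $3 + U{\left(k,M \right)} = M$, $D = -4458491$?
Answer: $- \frac{2632951159}{609611466} \approx -4.3191$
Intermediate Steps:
$U{\left(k,M \right)} = -3 + M$
$A{\left(s,c \right)} = 20$ ($A{\left(s,c \right)} = 20 + 4 \left(c - c\right) = 20 + 4 \cdot 0 = 20 + 0 = 20$)
$\frac{D}{1034994} + \frac{A{\left(-615,1752 \right)}}{U{\left(810,-1764 \right)}} = - \frac{4458491}{1034994} + \frac{20}{-3 - 1764} = \left(-4458491\right) \frac{1}{1034994} + \frac{20}{-1767} = - \frac{4458491}{1034994} + 20 \left(- \frac{1}{1767}\right) = - \frac{4458491}{1034994} - \frac{20}{1767} = - \frac{2632951159}{609611466}$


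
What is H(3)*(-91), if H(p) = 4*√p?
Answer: -364*√3 ≈ -630.47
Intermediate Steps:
H(3)*(-91) = (4*√3)*(-91) = -364*√3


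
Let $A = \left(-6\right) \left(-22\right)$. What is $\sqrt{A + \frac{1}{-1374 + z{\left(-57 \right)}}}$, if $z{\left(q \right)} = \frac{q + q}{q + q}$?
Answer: $\frac{\sqrt{248835655}}{1373} \approx 11.489$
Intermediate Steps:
$A = 132$
$z{\left(q \right)} = 1$ ($z{\left(q \right)} = \frac{2 q}{2 q} = 2 q \frac{1}{2 q} = 1$)
$\sqrt{A + \frac{1}{-1374 + z{\left(-57 \right)}}} = \sqrt{132 + \frac{1}{-1374 + 1}} = \sqrt{132 + \frac{1}{-1373}} = \sqrt{132 - \frac{1}{1373}} = \sqrt{\frac{181235}{1373}} = \frac{\sqrt{248835655}}{1373}$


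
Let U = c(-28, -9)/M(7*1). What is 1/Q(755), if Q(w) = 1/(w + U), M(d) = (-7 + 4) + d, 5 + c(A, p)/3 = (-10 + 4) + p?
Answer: 740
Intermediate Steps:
c(A, p) = -33 + 3*p (c(A, p) = -15 + 3*((-10 + 4) + p) = -15 + 3*(-6 + p) = -15 + (-18 + 3*p) = -33 + 3*p)
M(d) = -3 + d
U = -15 (U = (-33 + 3*(-9))/(-3 + 7*1) = (-33 - 27)/(-3 + 7) = -60/4 = -60*¼ = -15)
Q(w) = 1/(-15 + w) (Q(w) = 1/(w - 15) = 1/(-15 + w))
1/Q(755) = 1/(1/(-15 + 755)) = 1/(1/740) = 740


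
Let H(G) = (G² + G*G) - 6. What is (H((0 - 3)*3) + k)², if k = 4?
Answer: 25600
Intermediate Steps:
H(G) = -6 + 2*G² (H(G) = (G² + G²) - 6 = 2*G² - 6 = -6 + 2*G²)
(H((0 - 3)*3) + k)² = ((-6 + 2*((0 - 3)*3)²) + 4)² = ((-6 + 2*(-3*3)²) + 4)² = ((-6 + 2*(-9)²) + 4)² = ((-6 + 2*81) + 4)² = ((-6 + 162) + 4)² = (156 + 4)² = 160² = 25600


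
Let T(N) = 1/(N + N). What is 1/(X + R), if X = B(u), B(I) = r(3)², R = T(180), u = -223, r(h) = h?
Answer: 360/3241 ≈ 0.11108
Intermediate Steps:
T(N) = 1/(2*N)
R = 1/360 (R = (½)/180 = (½)*(1/180) = 1/360 ≈ 0.0027778)
B(I) = 9 (B(I) = 3² = 9)
X = 9
1/(X + R) = 1/(9 + 1/360) = 1/(3241/360) = 360/3241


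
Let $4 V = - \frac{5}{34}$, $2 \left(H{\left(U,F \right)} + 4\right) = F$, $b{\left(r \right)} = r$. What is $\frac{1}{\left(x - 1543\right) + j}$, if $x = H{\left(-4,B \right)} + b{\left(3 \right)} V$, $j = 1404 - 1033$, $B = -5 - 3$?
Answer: $- \frac{136}{160495} \approx -0.00084738$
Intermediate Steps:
$B = -8$
$H{\left(U,F \right)} = -4 + \frac{F}{2}$
$V = - \frac{5}{136}$ ($V = \frac{\left(-5\right) \frac{1}{34}}{4} = \frac{1}{4} \left(- \frac{5}{34}\right) = - \frac{5}{136} \approx -0.036765$)
$j = 371$ ($j = 1404 - 1033 = 371$)
$x = - \frac{1103}{136}$ ($x = \left(-4 + \frac{1}{2} \left(-8\right)\right) + 3 \left(- \frac{5}{136}\right) = \left(-4 - 4\right) - \frac{15}{136} = -8 - \frac{15}{136} = - \frac{1103}{136} \approx -8.1103$)
$\frac{1}{\left(x - 1543\right) + j} = \frac{1}{\left(- \frac{1103}{136} - 1543\right) + 371} = \frac{1}{- \frac{210951}{136} + 371} = \frac{1}{- \frac{160495}{136}} = - \frac{136}{160495}$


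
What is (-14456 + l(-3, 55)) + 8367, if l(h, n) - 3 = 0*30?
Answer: -6086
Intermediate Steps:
l(h, n) = 3 (l(h, n) = 3 + 0*30 = 3 + 0 = 3)
(-14456 + l(-3, 55)) + 8367 = (-14456 + 3) + 8367 = -14453 + 8367 = -6086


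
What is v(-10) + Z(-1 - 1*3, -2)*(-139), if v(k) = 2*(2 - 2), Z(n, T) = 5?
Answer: -695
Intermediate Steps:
v(k) = 0 (v(k) = 2*0 = 0)
v(-10) + Z(-1 - 1*3, -2)*(-139) = 0 + 5*(-139) = 0 - 695 = -695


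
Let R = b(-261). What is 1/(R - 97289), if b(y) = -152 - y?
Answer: -1/97180 ≈ -1.0290e-5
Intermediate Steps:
R = 109 (R = -152 - 1*(-261) = -152 + 261 = 109)
1/(R - 97289) = 1/(109 - 97289) = 1/(-97180) = -1/97180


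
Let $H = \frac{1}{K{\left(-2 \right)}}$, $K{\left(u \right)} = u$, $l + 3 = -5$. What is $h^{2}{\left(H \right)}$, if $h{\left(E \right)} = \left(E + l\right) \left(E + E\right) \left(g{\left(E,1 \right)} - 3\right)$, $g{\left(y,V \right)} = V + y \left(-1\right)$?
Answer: $\frac{2601}{16} \approx 162.56$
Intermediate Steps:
$l = -8$ ($l = -3 - 5 = -8$)
$g{\left(y,V \right)} = V - y$
$H = - \frac{1}{2}$ ($H = \frac{1}{-2} = - \frac{1}{2} \approx -0.5$)
$h{\left(E \right)} = 2 E \left(-8 + E\right) \left(-2 - E\right)$ ($h{\left(E \right)} = \left(E - 8\right) \left(E + E\right) \left(\left(1 - E\right) - 3\right) = \left(-8 + E\right) 2 E \left(-2 - E\right) = 2 E \left(-8 + E\right) \left(-2 - E\right)$)
$h^{2}{\left(H \right)} = \left(2 \left(- \frac{1}{2}\right) \left(16 - \left(- \frac{1}{2}\right)^{2} + 6 \left(- \frac{1}{2}\right)\right)\right)^{2} = \left(2 \left(- \frac{1}{2}\right) \left(16 - \frac{1}{4} - 3\right)\right)^{2} = \left(2 \left(- \frac{1}{2}\right) \frac{51}{4}\right)^{2} = \left(- \frac{51}{4}\right)^{2} = \frac{2601}{16}$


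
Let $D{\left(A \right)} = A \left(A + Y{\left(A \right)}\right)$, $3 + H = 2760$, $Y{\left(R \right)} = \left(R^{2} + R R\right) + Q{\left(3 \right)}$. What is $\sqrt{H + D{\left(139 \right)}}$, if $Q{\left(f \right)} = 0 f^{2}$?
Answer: $2 \sqrt{1348329} \approx 2322.4$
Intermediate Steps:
$Q{\left(f \right)} = 0$
$Y{\left(R \right)} = 2 R^{2}$ ($Y{\left(R \right)} = \left(R^{2} + R R\right) + 0 = \left(R^{2} + R^{2}\right) + 0 = 2 R^{2} + 0 = 2 R^{2}$)
$H = 2757$ ($H = -3 + 2760 = 2757$)
$D{\left(A \right)} = A \left(A + 2 A^{2}\right)$
$\sqrt{H + D{\left(139 \right)}} = \sqrt{2757 + 139^{2} \left(1 + 2 \cdot 139\right)} = \sqrt{2757 + 19321 \left(1 + 278\right)} = \sqrt{2757 + 19321 \cdot 279} = \sqrt{2757 + 5390559} = \sqrt{5393316} = 2 \sqrt{1348329}$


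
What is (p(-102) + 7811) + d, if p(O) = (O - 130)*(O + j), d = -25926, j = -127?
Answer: 35013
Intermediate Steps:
p(O) = (-130 + O)*(-127 + O) (p(O) = (O - 130)*(O - 127) = (-130 + O)*(-127 + O))
(p(-102) + 7811) + d = ((16510 + (-102)² - 257*(-102)) + 7811) - 25926 = ((16510 + 10404 + 26214) + 7811) - 25926 = (53128 + 7811) - 25926 = 60939 - 25926 = 35013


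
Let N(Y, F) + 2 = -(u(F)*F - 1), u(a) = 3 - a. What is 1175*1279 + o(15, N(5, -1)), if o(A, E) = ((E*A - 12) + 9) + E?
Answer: 1502870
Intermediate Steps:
N(Y, F) = -1 - F*(3 - F) (N(Y, F) = -2 - ((3 - F)*F - 1) = -2 - (F*(3 - F) - 1) = -2 - (-1 + F*(3 - F)) = -2 + (1 - F*(3 - F)) = -1 - F*(3 - F))
o(A, E) = -3 + E + A*E (o(A, E) = ((A*E - 12) + 9) + E = ((-12 + A*E) + 9) + E = (-3 + A*E) + E = -3 + E + A*E)
1175*1279 + o(15, N(5, -1)) = 1175*1279 + (-3 + (-1 - (-3 - 1)) + 15*(-1 - (-3 - 1))) = 1502825 + (-3 + (-1 - 1*(-4)) + 15*(-1 - 1*(-4))) = 1502825 + (-3 + (-1 + 4) + 15*(-1 + 4)) = 1502825 + (-3 + 3 + 15*3) = 1502825 + (-3 + 3 + 45) = 1502825 + 45 = 1502870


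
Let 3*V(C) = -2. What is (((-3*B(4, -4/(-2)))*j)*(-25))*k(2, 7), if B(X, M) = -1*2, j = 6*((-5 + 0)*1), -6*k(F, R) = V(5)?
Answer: 500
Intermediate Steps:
V(C) = -⅔ (V(C) = (⅓)*(-2) = -⅔)
k(F, R) = ⅑ (k(F, R) = -⅙*(-⅔) = ⅑)
j = -30 (j = 6*(-5*1) = 6*(-5) = -30)
B(X, M) = -2
(((-3*B(4, -4/(-2)))*j)*(-25))*k(2, 7) = ((-3*(-2)*(-30))*(-25))*(⅑) = ((6*(-30))*(-25))*(⅑) = -180*(-25)*(⅑) = 4500*(⅑) = 500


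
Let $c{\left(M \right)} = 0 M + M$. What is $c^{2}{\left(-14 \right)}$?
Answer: $196$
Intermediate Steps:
$c{\left(M \right)} = M$ ($c{\left(M \right)} = 0 + M = M$)
$c^{2}{\left(-14 \right)} = \left(-14\right)^{2} = 196$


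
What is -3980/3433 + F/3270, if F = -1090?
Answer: -15373/10299 ≈ -1.4927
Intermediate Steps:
-3980/3433 + F/3270 = -3980/3433 - 1090/3270 = -3980*1/3433 - 1090*1/3270 = -3980/3433 - ⅓ = -15373/10299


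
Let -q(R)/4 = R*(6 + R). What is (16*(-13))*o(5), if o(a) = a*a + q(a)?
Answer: 40560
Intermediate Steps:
q(R) = -4*R*(6 + R)
o(a) = a² - 4*a*(6 + a) (o(a) = a*a - 4*a*(6 + a) = a² - 4*a*(6 + a))
(16*(-13))*o(5) = (16*(-13))*(3*5*(-8 - 1*5)) = -624*5*(-8 - 5) = -624*5*(-13) = -208*(-195) = 40560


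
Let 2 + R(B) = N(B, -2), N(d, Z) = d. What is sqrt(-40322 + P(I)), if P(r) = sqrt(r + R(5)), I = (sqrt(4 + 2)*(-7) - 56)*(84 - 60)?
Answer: sqrt(-40322 + sqrt(3)*sqrt(-447 - 56*sqrt(6))) ≈ 0.104 + 200.8*I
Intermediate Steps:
R(B) = -2 + B
I = -1344 - 168*sqrt(6) (I = (sqrt(6)*(-7) - 56)*24 = (-7*sqrt(6) - 56)*24 = (-56 - 7*sqrt(6))*24 = -1344 - 168*sqrt(6) ≈ -1755.5)
P(r) = sqrt(3 + r) (P(r) = sqrt(r + (-2 + 5)) = sqrt(r + 3) = sqrt(3 + r))
sqrt(-40322 + P(I)) = sqrt(-40322 + sqrt(3 + (-1344 - 168*sqrt(6)))) = sqrt(-40322 + sqrt(-1341 - 168*sqrt(6)))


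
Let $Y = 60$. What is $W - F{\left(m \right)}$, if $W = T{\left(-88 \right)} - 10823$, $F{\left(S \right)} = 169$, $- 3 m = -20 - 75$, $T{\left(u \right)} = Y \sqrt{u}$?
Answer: $-10992 + 120 i \sqrt{22} \approx -10992.0 + 562.85 i$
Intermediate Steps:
$T{\left(u \right)} = 60 \sqrt{u}$
$m = \frac{95}{3}$ ($m = - \frac{-20 - 75}{3} = \left(- \frac{1}{3}\right) \left(-95\right) = \frac{95}{3} \approx 31.667$)
$W = -10823 + 120 i \sqrt{22}$ ($W = 60 \sqrt{-88} - 10823 = 60 \cdot 2 i \sqrt{22} - 10823 = 120 i \sqrt{22} - 10823 = -10823 + 120 i \sqrt{22} \approx -10823.0 + 562.85 i$)
$W - F{\left(m \right)} = \left(-10823 + 120 i \sqrt{22}\right) - 169 = -10992 + 120 i \sqrt{22}$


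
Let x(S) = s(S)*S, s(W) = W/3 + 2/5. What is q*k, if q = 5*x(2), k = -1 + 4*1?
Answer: 32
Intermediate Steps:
s(W) = ⅖ + W/3 (s(W) = W*(⅓) + 2*(⅕) = W/3 + ⅖ = ⅖ + W/3)
k = 3 (k = -1 + 4 = 3)
x(S) = S*(⅖ + S/3) (x(S) = (⅖ + S/3)*S = S*(⅖ + S/3))
q = 32/3 (q = 5*((1/15)*2*(6 + 5*2)) = 5*((1/15)*2*(6 + 10)) = 5*((1/15)*2*16) = 5*(32/15) = 32/3 ≈ 10.667)
q*k = (32/3)*3 = 32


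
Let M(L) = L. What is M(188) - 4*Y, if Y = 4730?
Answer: -18732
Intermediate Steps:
M(188) - 4*Y = 188 - 4*4730 = 188 - 18920 = -18732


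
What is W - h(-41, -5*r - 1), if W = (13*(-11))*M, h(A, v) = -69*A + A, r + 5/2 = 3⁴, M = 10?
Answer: -4218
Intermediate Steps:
r = 157/2 (r = -5/2 + 3⁴ = -5/2 + 81 = 157/2 ≈ 78.500)
h(A, v) = -68*A
W = -1430 (W = (13*(-11))*10 = -143*10 = -1430)
W - h(-41, -5*r - 1) = -1430 - (-68)*(-41) = -1430 - 1*2788 = -1430 - 2788 = -4218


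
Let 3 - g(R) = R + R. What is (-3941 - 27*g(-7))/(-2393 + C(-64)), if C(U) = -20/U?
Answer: 70400/38283 ≈ 1.8389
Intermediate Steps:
g(R) = 3 - 2*R (g(R) = 3 - (R + R) = 3 - 2*R)
(-3941 - 27*g(-7))/(-2393 + C(-64)) = (-3941 - 27*(3 - 2*(-7)))/(-2393 - 20/(-64)) = (-3941 - 27*(3 + 14))/(-2393 - 20*(-1/64)) = (-3941 - 27*17)/(-2393 + 5/16) = (-3941 - 459)/(-38283/16) = -4400*(-16/38283) = 70400/38283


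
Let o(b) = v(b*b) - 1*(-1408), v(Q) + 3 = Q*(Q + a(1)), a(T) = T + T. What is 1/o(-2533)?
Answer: 1/41166210889504 ≈ 2.4292e-14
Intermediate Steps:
a(T) = 2*T
v(Q) = -3 + Q*(2 + Q) (v(Q) = -3 + Q*(Q + 2*1) = -3 + Q*(Q + 2) = -3 + Q*(2 + Q))
o(b) = 1405 + b⁴ + 2*b² (o(b) = (-3 + (b*b)² + 2*(b*b)) - 1*(-1408) = (-3 + (b²)² + 2*b²) + 1408 = (-3 + b⁴ + 2*b²) + 1408 = 1405 + b⁴ + 2*b²)
1/o(-2533) = 1/(1405 + (-2533)⁴ + 2*(-2533)²) = 1/(1405 + 41166198055921 + 2*6416089) = 1/(1405 + 41166198055921 + 12832178) = 1/41166210889504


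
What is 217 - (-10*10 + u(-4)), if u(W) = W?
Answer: 321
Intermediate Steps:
217 - (-10*10 + u(-4)) = 217 - (-10*10 - 4) = 217 - (-100 - 4) = 217 - 1*(-104) = 217 + 104 = 321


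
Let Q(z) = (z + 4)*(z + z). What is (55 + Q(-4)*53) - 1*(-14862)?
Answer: 14917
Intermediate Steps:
Q(z) = 2*z*(4 + z) (Q(z) = (4 + z)*(2*z) = 2*z*(4 + z))
(55 + Q(-4)*53) - 1*(-14862) = (55 + (2*(-4)*(4 - 4))*53) - 1*(-14862) = (55 + (2*(-4)*0)*53) + 14862 = (55 + 0*53) + 14862 = (55 + 0) + 14862 = 55 + 14862 = 14917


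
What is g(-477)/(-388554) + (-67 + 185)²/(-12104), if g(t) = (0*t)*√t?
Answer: -3481/3026 ≈ -1.1504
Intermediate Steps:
g(t) = 0 (g(t) = 0*√t = 0)
g(-477)/(-388554) + (-67 + 185)²/(-12104) = 0/(-388554) + (-67 + 185)²/(-12104) = 0*(-1/388554) + 118²*(-1/12104) = 0 + 13924*(-1/12104) = 0 - 3481/3026 = -3481/3026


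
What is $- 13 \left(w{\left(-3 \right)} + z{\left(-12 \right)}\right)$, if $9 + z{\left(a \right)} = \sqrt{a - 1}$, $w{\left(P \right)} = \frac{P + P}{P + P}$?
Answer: $104 - 13 i \sqrt{13} \approx 104.0 - 46.872 i$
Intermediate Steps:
$w{\left(P \right)} = 1$ ($w{\left(P \right)} = \frac{2 P}{2 P} = 2 P \frac{1}{2 P} = 1$)
$z{\left(a \right)} = -9 + \sqrt{-1 + a}$ ($z{\left(a \right)} = -9 + \sqrt{a - 1} = -9 + \sqrt{-1 + a}$)
$- 13 \left(w{\left(-3 \right)} + z{\left(-12 \right)}\right) = - 13 \left(1 - \left(9 - \sqrt{-1 - 12}\right)\right) = - 13 \left(1 - \left(9 - \sqrt{-13}\right)\right) = - 13 \left(1 - \left(9 - i \sqrt{13}\right)\right) = - 13 \left(-8 + i \sqrt{13}\right) = 104 - 13 i \sqrt{13}$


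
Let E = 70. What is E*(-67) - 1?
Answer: -4691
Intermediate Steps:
E*(-67) - 1 = 70*(-67) - 1 = -4690 - 1 = -4691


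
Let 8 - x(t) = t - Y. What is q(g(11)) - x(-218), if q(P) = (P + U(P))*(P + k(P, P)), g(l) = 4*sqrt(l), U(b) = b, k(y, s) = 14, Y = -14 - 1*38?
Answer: 178 + 112*sqrt(11) ≈ 549.46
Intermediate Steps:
Y = -52 (Y = -14 - 38 = -52)
x(t) = -44 - t (x(t) = 8 - (t - 1*(-52)) = 8 - (t + 52) = 8 - (52 + t) = 8 + (-52 - t) = -44 - t)
q(P) = 2*P*(14 + P) (q(P) = (P + P)*(P + 14) = (2*P)*(14 + P) = 2*P*(14 + P))
q(g(11)) - x(-218) = 2*(4*sqrt(11))*(14 + 4*sqrt(11)) - (-44 - 1*(-218)) = 8*sqrt(11)*(14 + 4*sqrt(11)) - (-44 + 218) = 8*sqrt(11)*(14 + 4*sqrt(11)) - 1*174 = 8*sqrt(11)*(14 + 4*sqrt(11)) - 174 = -174 + 8*sqrt(11)*(14 + 4*sqrt(11))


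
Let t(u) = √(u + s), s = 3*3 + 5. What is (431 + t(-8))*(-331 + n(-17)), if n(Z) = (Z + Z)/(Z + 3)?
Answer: -991300/7 - 2300*√6/7 ≈ -1.4242e+5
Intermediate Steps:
s = 14 (s = 9 + 5 = 14)
t(u) = √(14 + u) (t(u) = √(u + 14) = √(14 + u))
n(Z) = 2*Z/(3 + Z) (n(Z) = (2*Z)/(3 + Z) = 2*Z/(3 + Z))
(431 + t(-8))*(-331 + n(-17)) = (431 + √(14 - 8))*(-331 + 2*(-17)/(3 - 17)) = (431 + √6)*(-331 + 2*(-17)/(-14)) = (431 + √6)*(-331 + 2*(-17)*(-1/14)) = (431 + √6)*(-331 + 17/7) = (431 + √6)*(-2300/7) = -991300/7 - 2300*√6/7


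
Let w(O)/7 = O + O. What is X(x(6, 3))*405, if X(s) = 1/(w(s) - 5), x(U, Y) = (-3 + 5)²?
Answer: 135/17 ≈ 7.9412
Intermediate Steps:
w(O) = 14*O (w(O) = 7*(O + O) = 7*(2*O) = 14*O)
x(U, Y) = 4 (x(U, Y) = 2² = 4)
X(s) = 1/(-5 + 14*s) (X(s) = 1/(14*s - 5) = 1/(-5 + 14*s))
X(x(6, 3))*405 = 405/(-5 + 14*4) = 405/(-5 + 56) = 405/51 = (1/51)*405 = 135/17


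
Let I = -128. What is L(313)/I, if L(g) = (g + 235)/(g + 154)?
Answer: -137/14944 ≈ -0.0091676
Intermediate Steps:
L(g) = (235 + g)/(154 + g)
L(313)/I = ((235 + 313)/(154 + 313))/(-128) = (548/467)*(-1/128) = -137/14944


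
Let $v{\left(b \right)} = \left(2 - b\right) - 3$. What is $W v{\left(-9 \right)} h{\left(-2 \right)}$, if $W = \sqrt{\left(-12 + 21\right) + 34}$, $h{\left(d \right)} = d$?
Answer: $- 16 \sqrt{43} \approx -104.92$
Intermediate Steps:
$W = \sqrt{43}$ ($W = \sqrt{9 + 34} = \sqrt{43} \approx 6.5574$)
$v{\left(b \right)} = -1 - b$ ($v{\left(b \right)} = \left(2 - b\right) - 3 = -1 - b$)
$W v{\left(-9 \right)} h{\left(-2 \right)} = \sqrt{43} \left(-1 - -9\right) \left(-2\right) = \sqrt{43} \left(-1 + 9\right) \left(-2\right) = \sqrt{43} \cdot 8 \left(-2\right) = 8 \sqrt{43} \left(-2\right) = - 16 \sqrt{43}$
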